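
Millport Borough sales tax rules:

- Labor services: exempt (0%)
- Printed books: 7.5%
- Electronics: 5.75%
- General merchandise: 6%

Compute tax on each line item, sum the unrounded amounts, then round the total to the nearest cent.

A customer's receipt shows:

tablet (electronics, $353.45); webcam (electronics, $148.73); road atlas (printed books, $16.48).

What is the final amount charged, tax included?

Tablet $353.45: electronics → 5.75% → $20.323375
Webcam $148.73: electronics → 5.75% → $8.551975
Road atlas $16.48: printed books → 7.5% → $1.236
Subtotal = $518.66; unrounded tax = $30.11135 → $30.11; total due = $548.77

$548.77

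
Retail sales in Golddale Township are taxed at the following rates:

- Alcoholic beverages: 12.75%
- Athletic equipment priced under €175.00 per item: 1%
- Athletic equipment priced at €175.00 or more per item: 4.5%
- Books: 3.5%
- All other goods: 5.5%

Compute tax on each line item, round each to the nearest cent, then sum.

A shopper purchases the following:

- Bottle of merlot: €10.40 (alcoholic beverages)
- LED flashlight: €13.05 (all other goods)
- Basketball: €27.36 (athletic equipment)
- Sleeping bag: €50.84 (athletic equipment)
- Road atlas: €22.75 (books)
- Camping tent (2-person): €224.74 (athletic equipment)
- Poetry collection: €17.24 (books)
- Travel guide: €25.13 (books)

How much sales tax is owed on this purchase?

€15.22

Bottle of merlot €10.40: alcoholic beverages → 12.75% → €1.33
LED flashlight €13.05: all other goods → 5.5% → €0.72
Basketball €27.36: athletic equipment, under €175.00 → 1% → €0.27
Sleeping bag €50.84: athletic equipment, under €175.00 → 1% → €0.51
Road atlas €22.75: books → 3.5% → €0.80
Camping tent (2-person) €224.74: athletic equipment, €175.00 or more → 4.5% → €10.11
Poetry collection €17.24: books → 3.5% → €0.60
Travel guide €25.13: books → 3.5% → €0.88
Total tax = €1.33 + €0.72 + €0.27 + €0.51 + €0.80 + €10.11 + €0.60 + €0.88 = €15.22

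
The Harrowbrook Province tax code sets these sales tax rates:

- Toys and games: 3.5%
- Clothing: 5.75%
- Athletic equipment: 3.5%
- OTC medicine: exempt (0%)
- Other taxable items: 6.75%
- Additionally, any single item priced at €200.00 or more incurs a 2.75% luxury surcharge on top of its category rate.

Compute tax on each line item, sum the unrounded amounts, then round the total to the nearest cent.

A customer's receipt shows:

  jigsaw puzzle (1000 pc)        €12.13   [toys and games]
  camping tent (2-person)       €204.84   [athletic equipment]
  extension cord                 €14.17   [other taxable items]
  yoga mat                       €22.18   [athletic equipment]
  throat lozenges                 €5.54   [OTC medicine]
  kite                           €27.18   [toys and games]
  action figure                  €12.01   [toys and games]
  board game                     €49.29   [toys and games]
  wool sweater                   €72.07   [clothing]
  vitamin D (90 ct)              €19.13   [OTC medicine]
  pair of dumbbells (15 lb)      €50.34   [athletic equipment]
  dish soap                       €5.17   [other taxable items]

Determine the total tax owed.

€24.31

Jigsaw puzzle (1000 pc) €12.13: toys and games → 3.5% → €0.42455
Camping tent (2-person) €204.84: athletic equipment → 3.5% + 2.75% surcharge = 6.25% → €12.8025
Extension cord €14.17: other taxable items → 6.75% → €0.956475
Yoga mat €22.18: athletic equipment → 3.5% → €0.7763
Throat lozenges €5.54: OTC medicine → 0% → €0.00
Kite €27.18: toys and games → 3.5% → €0.9513
Action figure €12.01: toys and games → 3.5% → €0.42035
Board game €49.29: toys and games → 3.5% → €1.72515
Wool sweater €72.07: clothing → 5.75% → €4.144025
Vitamin D (90 ct) €19.13: OTC medicine → 0% → €0.00
Pair of dumbbells (15 lb) €50.34: athletic equipment → 3.5% → €1.7619
Dish soap €5.17: other taxable items → 6.75% → €0.348975
Unrounded tax sum = €24.311525 → €24.31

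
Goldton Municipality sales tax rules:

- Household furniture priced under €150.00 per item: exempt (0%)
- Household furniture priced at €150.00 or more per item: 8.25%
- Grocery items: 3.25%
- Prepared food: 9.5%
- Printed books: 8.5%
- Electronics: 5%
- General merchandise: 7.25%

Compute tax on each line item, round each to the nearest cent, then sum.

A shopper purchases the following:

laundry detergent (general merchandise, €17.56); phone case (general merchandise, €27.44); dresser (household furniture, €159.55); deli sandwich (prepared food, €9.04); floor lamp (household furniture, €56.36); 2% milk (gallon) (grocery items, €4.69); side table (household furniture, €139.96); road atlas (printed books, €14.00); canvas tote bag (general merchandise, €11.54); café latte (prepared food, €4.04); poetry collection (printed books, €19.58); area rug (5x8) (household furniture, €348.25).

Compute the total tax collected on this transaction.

€50.23

Laundry detergent €17.56: general merchandise → 7.25% → €1.27
Phone case €27.44: general merchandise → 7.25% → €1.99
Dresser €159.55: household furniture, €150.00 or more → 8.25% → €13.16
Deli sandwich €9.04: prepared food → 9.5% → €0.86
Floor lamp €56.36: household furniture, under €150.00 → 0% → €0.00
2% milk (gallon) €4.69: grocery items → 3.25% → €0.15
Side table €139.96: household furniture, under €150.00 → 0% → €0.00
Road atlas €14.00: printed books → 8.5% → €1.19
Canvas tote bag €11.54: general merchandise → 7.25% → €0.84
Café latte €4.04: prepared food → 9.5% → €0.38
Poetry collection €19.58: printed books → 8.5% → €1.66
Area rug (5x8) €348.25: household furniture, €150.00 or more → 8.25% → €28.73
Total tax = €1.27 + €1.99 + €13.16 + €0.86 + €0.15 + €1.19 + €0.84 + €0.38 + €1.66 + €28.73 = €50.23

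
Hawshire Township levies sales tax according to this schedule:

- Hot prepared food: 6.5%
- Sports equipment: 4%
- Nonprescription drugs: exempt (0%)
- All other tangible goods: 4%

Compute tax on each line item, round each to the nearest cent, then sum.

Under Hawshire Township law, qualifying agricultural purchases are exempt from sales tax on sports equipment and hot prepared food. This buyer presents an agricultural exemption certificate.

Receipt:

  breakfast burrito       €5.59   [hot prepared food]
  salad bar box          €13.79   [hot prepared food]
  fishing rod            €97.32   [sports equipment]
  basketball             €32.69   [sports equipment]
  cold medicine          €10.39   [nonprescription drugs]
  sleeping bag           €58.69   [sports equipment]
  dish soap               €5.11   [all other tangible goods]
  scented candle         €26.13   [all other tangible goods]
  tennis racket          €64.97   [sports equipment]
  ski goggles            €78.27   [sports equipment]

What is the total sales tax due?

Breakfast burrito €5.59: hot prepared food, buyer-exempt → 0% → €0.00
Salad bar box €13.79: hot prepared food, buyer-exempt → 0% → €0.00
Fishing rod €97.32: sports equipment, buyer-exempt → 0% → €0.00
Basketball €32.69: sports equipment, buyer-exempt → 0% → €0.00
Cold medicine €10.39: nonprescription drugs → 0% → €0.00
Sleeping bag €58.69: sports equipment, buyer-exempt → 0% → €0.00
Dish soap €5.11: all other tangible goods → 4% → €0.20
Scented candle €26.13: all other tangible goods → 4% → €1.05
Tennis racket €64.97: sports equipment, buyer-exempt → 0% → €0.00
Ski goggles €78.27: sports equipment, buyer-exempt → 0% → €0.00
Total tax = €0.20 + €1.05 = €1.25

€1.25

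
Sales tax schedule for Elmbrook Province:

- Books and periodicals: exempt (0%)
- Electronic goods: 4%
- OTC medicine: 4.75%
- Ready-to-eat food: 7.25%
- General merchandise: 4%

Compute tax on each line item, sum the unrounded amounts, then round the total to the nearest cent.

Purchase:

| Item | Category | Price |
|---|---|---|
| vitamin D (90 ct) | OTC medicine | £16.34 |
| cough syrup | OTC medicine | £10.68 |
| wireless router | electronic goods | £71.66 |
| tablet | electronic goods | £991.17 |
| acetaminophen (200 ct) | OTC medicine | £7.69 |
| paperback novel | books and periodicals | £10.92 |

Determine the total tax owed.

Vitamin D (90 ct) £16.34: OTC medicine → 4.75% → £0.77615
Cough syrup £10.68: OTC medicine → 4.75% → £0.5073
Wireless router £71.66: electronic goods → 4% → £2.8664
Tablet £991.17: electronic goods → 4% → £39.6468
Acetaminophen (200 ct) £7.69: OTC medicine → 4.75% → £0.365275
Paperback novel £10.92: books and periodicals → 0% → £0.00
Unrounded tax sum = £44.161925 → £44.16

£44.16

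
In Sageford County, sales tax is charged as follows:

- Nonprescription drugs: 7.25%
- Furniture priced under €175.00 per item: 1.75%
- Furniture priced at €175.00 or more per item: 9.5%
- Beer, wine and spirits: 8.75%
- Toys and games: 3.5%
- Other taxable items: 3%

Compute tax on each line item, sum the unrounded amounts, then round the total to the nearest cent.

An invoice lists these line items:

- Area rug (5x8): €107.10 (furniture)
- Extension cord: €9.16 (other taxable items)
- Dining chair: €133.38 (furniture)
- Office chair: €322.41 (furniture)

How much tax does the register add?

Area rug (5x8) €107.10: furniture, under €175.00 → 1.75% → €1.87425
Extension cord €9.16: other taxable items → 3% → €0.2748
Dining chair €133.38: furniture, under €175.00 → 1.75% → €2.33415
Office chair €322.41: furniture, €175.00 or more → 9.5% → €30.62895
Unrounded tax sum = €35.11215 → €35.11

€35.11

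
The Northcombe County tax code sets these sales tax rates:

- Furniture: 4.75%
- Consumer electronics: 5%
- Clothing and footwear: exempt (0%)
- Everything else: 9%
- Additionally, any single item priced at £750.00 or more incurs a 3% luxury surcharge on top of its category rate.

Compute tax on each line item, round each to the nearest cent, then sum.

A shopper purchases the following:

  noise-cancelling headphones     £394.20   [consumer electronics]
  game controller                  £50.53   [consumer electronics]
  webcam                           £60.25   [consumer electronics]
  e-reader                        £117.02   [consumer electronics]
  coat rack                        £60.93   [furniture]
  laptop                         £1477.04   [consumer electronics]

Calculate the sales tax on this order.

Noise-cancelling headphones £394.20: consumer electronics → 5% → £19.71
Game controller £50.53: consumer electronics → 5% → £2.53
Webcam £60.25: consumer electronics → 5% → £3.01
E-reader £117.02: consumer electronics → 5% → £5.85
Coat rack £60.93: furniture → 4.75% → £2.89
Laptop £1477.04: consumer electronics → 5% + 3% surcharge = 8% → £118.16
Total tax = £19.71 + £2.53 + £3.01 + £5.85 + £2.89 + £118.16 = £152.15

£152.15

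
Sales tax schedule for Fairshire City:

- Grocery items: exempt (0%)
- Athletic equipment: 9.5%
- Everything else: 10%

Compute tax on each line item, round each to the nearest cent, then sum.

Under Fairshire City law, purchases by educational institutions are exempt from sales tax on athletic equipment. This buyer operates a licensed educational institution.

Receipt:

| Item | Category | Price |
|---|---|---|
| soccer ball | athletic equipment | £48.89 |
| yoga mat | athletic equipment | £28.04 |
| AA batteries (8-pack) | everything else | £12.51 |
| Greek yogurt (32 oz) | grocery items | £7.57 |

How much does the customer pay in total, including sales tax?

£98.26

Soccer ball £48.89: athletic equipment, buyer-exempt → 0% → £0.00
Yoga mat £28.04: athletic equipment, buyer-exempt → 0% → £0.00
AA batteries (8-pack) £12.51: everything else → 10% → £1.25
Greek yogurt (32 oz) £7.57: grocery items → 0% → £0.00
Subtotal = £97.01; tax = £1.25; total due = £98.26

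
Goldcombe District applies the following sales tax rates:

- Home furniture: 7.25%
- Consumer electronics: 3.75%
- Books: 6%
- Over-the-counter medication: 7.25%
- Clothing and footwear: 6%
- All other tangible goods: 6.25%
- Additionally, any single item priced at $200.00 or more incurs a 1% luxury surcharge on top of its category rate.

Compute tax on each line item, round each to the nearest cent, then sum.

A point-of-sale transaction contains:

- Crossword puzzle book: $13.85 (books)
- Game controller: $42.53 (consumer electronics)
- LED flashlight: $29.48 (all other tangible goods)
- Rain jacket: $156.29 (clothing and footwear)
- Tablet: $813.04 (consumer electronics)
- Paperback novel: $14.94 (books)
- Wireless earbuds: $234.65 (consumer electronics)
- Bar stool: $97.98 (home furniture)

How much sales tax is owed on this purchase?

Crossword puzzle book $13.85: books → 6% → $0.83
Game controller $42.53: consumer electronics → 3.75% → $1.59
LED flashlight $29.48: all other tangible goods → 6.25% → $1.84
Rain jacket $156.29: clothing and footwear → 6% → $9.38
Tablet $813.04: consumer electronics → 3.75% + 1% surcharge = 4.75% → $38.62
Paperback novel $14.94: books → 6% → $0.90
Wireless earbuds $234.65: consumer electronics → 3.75% + 1% surcharge = 4.75% → $11.15
Bar stool $97.98: home furniture → 7.25% → $7.10
Total tax = $0.83 + $1.59 + $1.84 + $9.38 + $38.62 + $0.90 + $11.15 + $7.10 = $71.41

$71.41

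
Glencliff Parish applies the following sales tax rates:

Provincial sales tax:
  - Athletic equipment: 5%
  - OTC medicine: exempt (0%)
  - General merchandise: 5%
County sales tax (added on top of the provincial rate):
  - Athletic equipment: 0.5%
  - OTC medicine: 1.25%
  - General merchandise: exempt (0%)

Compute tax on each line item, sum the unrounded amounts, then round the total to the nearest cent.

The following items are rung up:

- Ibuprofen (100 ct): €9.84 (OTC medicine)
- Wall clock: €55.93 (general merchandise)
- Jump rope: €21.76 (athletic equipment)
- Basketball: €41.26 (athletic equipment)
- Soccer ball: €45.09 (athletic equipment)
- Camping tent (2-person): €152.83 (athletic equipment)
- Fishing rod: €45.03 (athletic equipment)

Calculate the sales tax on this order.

Ibuprofen (100 ct) €9.84: OTC medicine → 0% + 1.25% county = 1.25% → €0.123
Wall clock €55.93: general merchandise → 5% + 0% county = 5% → €2.7965
Jump rope €21.76: athletic equipment → 5% + 0.5% county = 5.5% → €1.1968
Basketball €41.26: athletic equipment → 5% + 0.5% county = 5.5% → €2.2693
Soccer ball €45.09: athletic equipment → 5% + 0.5% county = 5.5% → €2.47995
Camping tent (2-person) €152.83: athletic equipment → 5% + 0.5% county = 5.5% → €8.40565
Fishing rod €45.03: athletic equipment → 5% + 0.5% county = 5.5% → €2.47665
Unrounded tax sum = €19.74785 → €19.75

€19.75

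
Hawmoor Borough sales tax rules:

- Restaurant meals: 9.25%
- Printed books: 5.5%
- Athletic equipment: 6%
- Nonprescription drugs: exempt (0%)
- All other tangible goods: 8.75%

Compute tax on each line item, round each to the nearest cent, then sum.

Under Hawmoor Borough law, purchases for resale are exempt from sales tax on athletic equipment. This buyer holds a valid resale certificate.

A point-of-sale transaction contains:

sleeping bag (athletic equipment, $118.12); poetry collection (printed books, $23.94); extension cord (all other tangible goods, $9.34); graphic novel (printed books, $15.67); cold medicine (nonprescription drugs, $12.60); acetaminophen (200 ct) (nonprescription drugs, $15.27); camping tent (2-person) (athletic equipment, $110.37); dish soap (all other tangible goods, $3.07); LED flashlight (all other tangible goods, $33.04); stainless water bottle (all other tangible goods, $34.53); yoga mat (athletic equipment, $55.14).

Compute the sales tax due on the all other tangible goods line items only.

Extension cord $9.34: all other tangible goods → 8.75% → $0.82
Dish soap $3.07: all other tangible goods → 8.75% → $0.27
LED flashlight $33.04: all other tangible goods → 8.75% → $2.89
Stainless water bottle $34.53: all other tangible goods → 8.75% → $3.02
Tax on all other tangible goods = $0.82 + $0.27 + $2.89 + $3.02 = $7.00

$7.00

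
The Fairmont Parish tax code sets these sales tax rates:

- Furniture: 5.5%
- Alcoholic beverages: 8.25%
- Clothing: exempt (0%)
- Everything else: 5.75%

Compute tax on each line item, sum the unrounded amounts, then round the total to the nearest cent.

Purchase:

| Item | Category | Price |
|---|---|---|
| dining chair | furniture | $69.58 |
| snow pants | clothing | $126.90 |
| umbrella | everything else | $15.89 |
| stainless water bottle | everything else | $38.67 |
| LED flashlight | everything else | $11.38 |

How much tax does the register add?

$7.62

Dining chair $69.58: furniture → 5.5% → $3.8269
Snow pants $126.90: clothing → 0% → $0.00
Umbrella $15.89: everything else → 5.75% → $0.913675
Stainless water bottle $38.67: everything else → 5.75% → $2.223525
LED flashlight $11.38: everything else → 5.75% → $0.65435
Unrounded tax sum = $7.61845 → $7.62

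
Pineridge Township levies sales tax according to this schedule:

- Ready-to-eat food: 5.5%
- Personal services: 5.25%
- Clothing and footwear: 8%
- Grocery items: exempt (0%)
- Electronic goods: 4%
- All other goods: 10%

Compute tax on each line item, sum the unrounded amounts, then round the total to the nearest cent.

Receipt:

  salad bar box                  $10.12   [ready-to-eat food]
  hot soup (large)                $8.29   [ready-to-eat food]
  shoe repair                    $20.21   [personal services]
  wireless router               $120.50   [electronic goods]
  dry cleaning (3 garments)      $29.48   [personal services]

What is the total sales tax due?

Salad bar box $10.12: ready-to-eat food → 5.5% → $0.5566
Hot soup (large) $8.29: ready-to-eat food → 5.5% → $0.45595
Shoe repair $20.21: personal services → 5.25% → $1.061025
Wireless router $120.50: electronic goods → 4% → $4.82
Dry cleaning (3 garments) $29.48: personal services → 5.25% → $1.5477
Unrounded tax sum = $8.441275 → $8.44

$8.44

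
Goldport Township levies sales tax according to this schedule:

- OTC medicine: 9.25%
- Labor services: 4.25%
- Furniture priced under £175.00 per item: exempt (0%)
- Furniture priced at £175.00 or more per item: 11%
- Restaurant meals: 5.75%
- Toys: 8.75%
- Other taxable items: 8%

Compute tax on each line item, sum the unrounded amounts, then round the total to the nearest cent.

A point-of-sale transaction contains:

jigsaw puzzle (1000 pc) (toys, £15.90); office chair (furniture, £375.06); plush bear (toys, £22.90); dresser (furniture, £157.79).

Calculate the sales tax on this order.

Jigsaw puzzle (1000 pc) £15.90: toys → 8.75% → £1.39125
Office chair £375.06: furniture, £175.00 or more → 11% → £41.2566
Plush bear £22.90: toys → 8.75% → £2.00375
Dresser £157.79: furniture, under £175.00 → 0% → £0.00
Unrounded tax sum = £44.6516 → £44.65

£44.65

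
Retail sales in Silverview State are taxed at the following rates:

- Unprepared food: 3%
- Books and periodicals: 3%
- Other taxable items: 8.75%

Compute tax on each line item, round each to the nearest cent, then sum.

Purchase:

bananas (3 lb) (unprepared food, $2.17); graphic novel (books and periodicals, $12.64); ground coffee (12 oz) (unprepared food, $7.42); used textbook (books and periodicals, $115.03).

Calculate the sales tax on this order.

$4.12

Bananas (3 lb) $2.17: unprepared food → 3% → $0.07
Graphic novel $12.64: books and periodicals → 3% → $0.38
Ground coffee (12 oz) $7.42: unprepared food → 3% → $0.22
Used textbook $115.03: books and periodicals → 3% → $3.45
Total tax = $0.07 + $0.38 + $0.22 + $3.45 = $4.12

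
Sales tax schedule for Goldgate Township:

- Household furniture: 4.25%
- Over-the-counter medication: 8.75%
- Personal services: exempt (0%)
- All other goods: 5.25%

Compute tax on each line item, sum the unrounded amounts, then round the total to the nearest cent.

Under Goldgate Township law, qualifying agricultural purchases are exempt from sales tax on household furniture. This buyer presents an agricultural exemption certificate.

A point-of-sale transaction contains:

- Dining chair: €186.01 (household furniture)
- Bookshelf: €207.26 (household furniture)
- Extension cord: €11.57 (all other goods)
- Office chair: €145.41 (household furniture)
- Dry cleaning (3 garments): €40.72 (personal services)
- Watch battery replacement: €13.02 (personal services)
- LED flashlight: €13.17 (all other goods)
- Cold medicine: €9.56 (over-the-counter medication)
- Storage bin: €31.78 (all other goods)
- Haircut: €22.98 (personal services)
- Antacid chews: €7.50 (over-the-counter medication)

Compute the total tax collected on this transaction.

€4.46

Dining chair €186.01: household furniture, buyer-exempt → 0% → €0.00
Bookshelf €207.26: household furniture, buyer-exempt → 0% → €0.00
Extension cord €11.57: all other goods → 5.25% → €0.607425
Office chair €145.41: household furniture, buyer-exempt → 0% → €0.00
Dry cleaning (3 garments) €40.72: personal services → 0% → €0.00
Watch battery replacement €13.02: personal services → 0% → €0.00
LED flashlight €13.17: all other goods → 5.25% → €0.691425
Cold medicine €9.56: over-the-counter medication → 8.75% → €0.8365
Storage bin €31.78: all other goods → 5.25% → €1.66845
Haircut €22.98: personal services → 0% → €0.00
Antacid chews €7.50: over-the-counter medication → 8.75% → €0.65625
Unrounded tax sum = €4.46005 → €4.46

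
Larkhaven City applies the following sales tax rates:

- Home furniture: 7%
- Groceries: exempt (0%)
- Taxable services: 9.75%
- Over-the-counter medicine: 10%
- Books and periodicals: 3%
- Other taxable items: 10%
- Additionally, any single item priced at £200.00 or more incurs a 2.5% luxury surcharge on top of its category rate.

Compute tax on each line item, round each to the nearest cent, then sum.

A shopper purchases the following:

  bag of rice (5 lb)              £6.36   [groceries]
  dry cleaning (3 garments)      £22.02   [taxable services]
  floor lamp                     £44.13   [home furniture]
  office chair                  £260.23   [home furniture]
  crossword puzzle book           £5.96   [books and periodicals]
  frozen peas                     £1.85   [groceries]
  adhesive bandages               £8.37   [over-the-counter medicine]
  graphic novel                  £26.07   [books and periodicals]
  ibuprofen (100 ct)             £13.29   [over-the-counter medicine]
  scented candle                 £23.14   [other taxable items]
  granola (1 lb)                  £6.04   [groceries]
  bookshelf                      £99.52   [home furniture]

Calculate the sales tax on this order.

£42.37

Bag of rice (5 lb) £6.36: groceries → 0% → £0.00
Dry cleaning (3 garments) £22.02: taxable services → 9.75% → £2.15
Floor lamp £44.13: home furniture → 7% → £3.09
Office chair £260.23: home furniture → 7% + 2.5% surcharge = 9.5% → £24.72
Crossword puzzle book £5.96: books and periodicals → 3% → £0.18
Frozen peas £1.85: groceries → 0% → £0.00
Adhesive bandages £8.37: over-the-counter medicine → 10% → £0.84
Graphic novel £26.07: books and periodicals → 3% → £0.78
Ibuprofen (100 ct) £13.29: over-the-counter medicine → 10% → £1.33
Scented candle £23.14: other taxable items → 10% → £2.31
Granola (1 lb) £6.04: groceries → 0% → £0.00
Bookshelf £99.52: home furniture → 7% → £6.97
Total tax = £2.15 + £3.09 + £24.72 + £0.18 + £0.84 + £0.78 + £1.33 + £2.31 + £6.97 = £42.37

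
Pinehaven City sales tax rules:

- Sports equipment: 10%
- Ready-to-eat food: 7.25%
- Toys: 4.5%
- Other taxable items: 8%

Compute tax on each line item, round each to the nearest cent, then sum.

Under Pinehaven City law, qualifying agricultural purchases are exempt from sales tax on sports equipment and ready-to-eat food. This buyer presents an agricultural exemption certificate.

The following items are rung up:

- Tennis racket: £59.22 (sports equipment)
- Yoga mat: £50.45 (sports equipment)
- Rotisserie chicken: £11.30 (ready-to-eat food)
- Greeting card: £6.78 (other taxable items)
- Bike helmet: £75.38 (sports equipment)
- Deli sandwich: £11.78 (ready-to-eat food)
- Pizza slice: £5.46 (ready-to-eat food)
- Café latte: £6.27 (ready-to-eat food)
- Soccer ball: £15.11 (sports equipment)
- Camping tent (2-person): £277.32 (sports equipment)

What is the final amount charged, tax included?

Tennis racket £59.22: sports equipment, buyer-exempt → 0% → £0.00
Yoga mat £50.45: sports equipment, buyer-exempt → 0% → £0.00
Rotisserie chicken £11.30: ready-to-eat food, buyer-exempt → 0% → £0.00
Greeting card £6.78: other taxable items → 8% → £0.54
Bike helmet £75.38: sports equipment, buyer-exempt → 0% → £0.00
Deli sandwich £11.78: ready-to-eat food, buyer-exempt → 0% → £0.00
Pizza slice £5.46: ready-to-eat food, buyer-exempt → 0% → £0.00
Café latte £6.27: ready-to-eat food, buyer-exempt → 0% → £0.00
Soccer ball £15.11: sports equipment, buyer-exempt → 0% → £0.00
Camping tent (2-person) £277.32: sports equipment, buyer-exempt → 0% → £0.00
Subtotal = £519.07; tax = £0.54; total due = £519.61

£519.61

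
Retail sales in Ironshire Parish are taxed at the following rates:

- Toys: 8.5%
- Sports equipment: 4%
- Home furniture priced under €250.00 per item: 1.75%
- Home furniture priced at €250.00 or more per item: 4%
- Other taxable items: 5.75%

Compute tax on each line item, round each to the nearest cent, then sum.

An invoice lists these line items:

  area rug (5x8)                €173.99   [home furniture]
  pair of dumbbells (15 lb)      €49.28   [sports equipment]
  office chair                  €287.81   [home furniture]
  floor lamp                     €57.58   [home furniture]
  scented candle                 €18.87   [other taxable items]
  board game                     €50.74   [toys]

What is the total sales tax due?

Area rug (5x8) €173.99: home furniture, under €250.00 → 1.75% → €3.04
Pair of dumbbells (15 lb) €49.28: sports equipment → 4% → €1.97
Office chair €287.81: home furniture, €250.00 or more → 4% → €11.51
Floor lamp €57.58: home furniture, under €250.00 → 1.75% → €1.01
Scented candle €18.87: other taxable items → 5.75% → €1.09
Board game €50.74: toys → 8.5% → €4.31
Total tax = €3.04 + €1.97 + €11.51 + €1.01 + €1.09 + €4.31 = €22.93

€22.93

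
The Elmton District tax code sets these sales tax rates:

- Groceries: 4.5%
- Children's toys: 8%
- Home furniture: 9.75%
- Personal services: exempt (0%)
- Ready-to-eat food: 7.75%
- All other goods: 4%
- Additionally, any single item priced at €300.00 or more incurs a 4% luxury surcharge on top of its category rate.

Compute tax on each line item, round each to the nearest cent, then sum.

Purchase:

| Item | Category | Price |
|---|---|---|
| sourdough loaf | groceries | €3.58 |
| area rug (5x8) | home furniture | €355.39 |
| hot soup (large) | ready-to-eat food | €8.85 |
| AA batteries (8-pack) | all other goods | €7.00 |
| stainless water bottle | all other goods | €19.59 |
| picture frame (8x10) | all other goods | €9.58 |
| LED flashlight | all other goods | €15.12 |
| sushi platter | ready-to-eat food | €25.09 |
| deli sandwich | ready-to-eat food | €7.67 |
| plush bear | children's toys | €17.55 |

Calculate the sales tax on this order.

Sourdough loaf €3.58: groceries → 4.5% → €0.16
Area rug (5x8) €355.39: home furniture → 9.75% + 4% surcharge = 13.75% → €48.87
Hot soup (large) €8.85: ready-to-eat food → 7.75% → €0.69
AA batteries (8-pack) €7.00: all other goods → 4% → €0.28
Stainless water bottle €19.59: all other goods → 4% → €0.78
Picture frame (8x10) €9.58: all other goods → 4% → €0.38
LED flashlight €15.12: all other goods → 4% → €0.60
Sushi platter €25.09: ready-to-eat food → 7.75% → €1.94
Deli sandwich €7.67: ready-to-eat food → 7.75% → €0.59
Plush bear €17.55: children's toys → 8% → €1.40
Total tax = €0.16 + €48.87 + €0.69 + €0.28 + €0.78 + €0.38 + €0.60 + €1.94 + €0.59 + €1.40 = €55.69

€55.69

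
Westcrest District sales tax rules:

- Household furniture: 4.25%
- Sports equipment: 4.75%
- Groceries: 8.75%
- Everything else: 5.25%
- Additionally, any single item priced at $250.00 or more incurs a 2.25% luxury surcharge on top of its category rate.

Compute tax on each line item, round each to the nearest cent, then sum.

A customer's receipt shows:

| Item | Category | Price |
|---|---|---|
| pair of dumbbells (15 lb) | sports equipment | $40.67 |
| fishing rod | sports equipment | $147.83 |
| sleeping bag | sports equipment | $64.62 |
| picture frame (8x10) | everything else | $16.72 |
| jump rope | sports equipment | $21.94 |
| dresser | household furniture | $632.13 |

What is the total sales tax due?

$55.03

Pair of dumbbells (15 lb) $40.67: sports equipment → 4.75% → $1.93
Fishing rod $147.83: sports equipment → 4.75% → $7.02
Sleeping bag $64.62: sports equipment → 4.75% → $3.07
Picture frame (8x10) $16.72: everything else → 5.25% → $0.88
Jump rope $21.94: sports equipment → 4.75% → $1.04
Dresser $632.13: household furniture → 4.25% + 2.25% surcharge = 6.5% → $41.09
Total tax = $1.93 + $7.02 + $3.07 + $0.88 + $1.04 + $41.09 = $55.03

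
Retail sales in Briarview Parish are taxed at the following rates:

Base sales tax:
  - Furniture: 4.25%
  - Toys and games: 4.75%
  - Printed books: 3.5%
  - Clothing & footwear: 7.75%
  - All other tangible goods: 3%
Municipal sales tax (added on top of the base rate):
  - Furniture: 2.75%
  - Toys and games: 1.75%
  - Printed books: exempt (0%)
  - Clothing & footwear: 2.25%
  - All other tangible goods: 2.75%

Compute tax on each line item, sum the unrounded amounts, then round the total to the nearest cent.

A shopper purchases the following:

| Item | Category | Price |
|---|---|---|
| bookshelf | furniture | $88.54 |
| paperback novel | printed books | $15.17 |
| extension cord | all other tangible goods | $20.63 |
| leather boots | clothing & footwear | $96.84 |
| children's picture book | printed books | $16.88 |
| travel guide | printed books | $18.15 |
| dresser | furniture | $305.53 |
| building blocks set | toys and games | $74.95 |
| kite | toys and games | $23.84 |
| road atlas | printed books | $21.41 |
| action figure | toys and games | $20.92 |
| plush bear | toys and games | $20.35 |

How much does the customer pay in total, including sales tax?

Bookshelf $88.54: furniture → 4.25% + 2.75% municipal = 7% → $6.1978
Paperback novel $15.17: printed books → 3.5% + 0% municipal = 3.5% → $0.53095
Extension cord $20.63: all other tangible goods → 3% + 2.75% municipal = 5.75% → $1.186225
Leather boots $96.84: clothing & footwear → 7.75% + 2.25% municipal = 10% → $9.684
Children's picture book $16.88: printed books → 3.5% + 0% municipal = 3.5% → $0.5908
Travel guide $18.15: printed books → 3.5% + 0% municipal = 3.5% → $0.63525
Dresser $305.53: furniture → 4.25% + 2.75% municipal = 7% → $21.3871
Building blocks set $74.95: toys and games → 4.75% + 1.75% municipal = 6.5% → $4.87175
Kite $23.84: toys and games → 4.75% + 1.75% municipal = 6.5% → $1.5496
Road atlas $21.41: printed books → 3.5% + 0% municipal = 3.5% → $0.74935
Action figure $20.92: toys and games → 4.75% + 1.75% municipal = 6.5% → $1.3598
Plush bear $20.35: toys and games → 4.75% + 1.75% municipal = 6.5% → $1.32275
Subtotal = $723.21; unrounded tax = $50.065375 → $50.07; total due = $773.28

$773.28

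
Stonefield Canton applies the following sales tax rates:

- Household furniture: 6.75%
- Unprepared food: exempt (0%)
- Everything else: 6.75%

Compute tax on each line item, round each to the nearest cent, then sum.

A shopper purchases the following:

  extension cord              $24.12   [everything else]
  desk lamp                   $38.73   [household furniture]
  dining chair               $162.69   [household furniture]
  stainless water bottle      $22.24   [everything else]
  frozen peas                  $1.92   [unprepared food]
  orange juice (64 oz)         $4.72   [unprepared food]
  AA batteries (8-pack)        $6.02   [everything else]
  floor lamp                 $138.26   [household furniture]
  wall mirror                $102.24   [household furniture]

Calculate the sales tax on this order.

Extension cord $24.12: everything else → 6.75% → $1.63
Desk lamp $38.73: household furniture → 6.75% → $2.61
Dining chair $162.69: household furniture → 6.75% → $10.98
Stainless water bottle $22.24: everything else → 6.75% → $1.50
Frozen peas $1.92: unprepared food → 0% → $0.00
Orange juice (64 oz) $4.72: unprepared food → 0% → $0.00
AA batteries (8-pack) $6.02: everything else → 6.75% → $0.41
Floor lamp $138.26: household furniture → 6.75% → $9.33
Wall mirror $102.24: household furniture → 6.75% → $6.90
Total tax = $1.63 + $2.61 + $10.98 + $1.50 + $0.41 + $9.33 + $6.90 = $33.36

$33.36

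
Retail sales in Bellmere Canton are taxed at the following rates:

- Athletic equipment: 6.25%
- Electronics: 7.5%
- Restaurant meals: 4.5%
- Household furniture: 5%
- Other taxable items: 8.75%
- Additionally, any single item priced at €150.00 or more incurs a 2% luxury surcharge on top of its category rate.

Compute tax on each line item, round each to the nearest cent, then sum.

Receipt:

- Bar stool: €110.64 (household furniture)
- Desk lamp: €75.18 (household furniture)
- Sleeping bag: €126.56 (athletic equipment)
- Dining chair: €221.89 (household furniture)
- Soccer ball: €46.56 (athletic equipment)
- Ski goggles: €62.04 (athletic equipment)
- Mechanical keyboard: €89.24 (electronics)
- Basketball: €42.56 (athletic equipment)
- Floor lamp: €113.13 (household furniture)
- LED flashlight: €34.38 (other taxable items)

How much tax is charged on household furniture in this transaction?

€30.48

Bar stool €110.64: household furniture → 5% → €5.53
Desk lamp €75.18: household furniture → 5% → €3.76
Dining chair €221.89: household furniture → 5% + 2% surcharge = 7% → €15.53
Floor lamp €113.13: household furniture → 5% → €5.66
Tax on household furniture = €5.53 + €3.76 + €15.53 + €5.66 = €30.48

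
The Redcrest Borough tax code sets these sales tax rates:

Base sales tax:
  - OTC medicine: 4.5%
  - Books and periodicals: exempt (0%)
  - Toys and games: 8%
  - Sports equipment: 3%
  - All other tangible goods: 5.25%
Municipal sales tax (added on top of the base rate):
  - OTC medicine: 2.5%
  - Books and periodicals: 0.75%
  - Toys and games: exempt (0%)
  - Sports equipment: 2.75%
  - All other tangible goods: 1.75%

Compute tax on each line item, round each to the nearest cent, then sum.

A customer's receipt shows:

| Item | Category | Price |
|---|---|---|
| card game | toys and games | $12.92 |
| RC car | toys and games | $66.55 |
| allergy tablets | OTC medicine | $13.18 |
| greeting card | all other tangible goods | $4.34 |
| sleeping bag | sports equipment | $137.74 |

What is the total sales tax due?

Card game $12.92: toys and games → 8% + 0% municipal = 8% → $1.03
RC car $66.55: toys and games → 8% + 0% municipal = 8% → $5.32
Allergy tablets $13.18: OTC medicine → 4.5% + 2.5% municipal = 7% → $0.92
Greeting card $4.34: all other tangible goods → 5.25% + 1.75% municipal = 7% → $0.30
Sleeping bag $137.74: sports equipment → 3% + 2.75% municipal = 5.75% → $7.92
Total tax = $1.03 + $5.32 + $0.92 + $0.30 + $7.92 = $15.49

$15.49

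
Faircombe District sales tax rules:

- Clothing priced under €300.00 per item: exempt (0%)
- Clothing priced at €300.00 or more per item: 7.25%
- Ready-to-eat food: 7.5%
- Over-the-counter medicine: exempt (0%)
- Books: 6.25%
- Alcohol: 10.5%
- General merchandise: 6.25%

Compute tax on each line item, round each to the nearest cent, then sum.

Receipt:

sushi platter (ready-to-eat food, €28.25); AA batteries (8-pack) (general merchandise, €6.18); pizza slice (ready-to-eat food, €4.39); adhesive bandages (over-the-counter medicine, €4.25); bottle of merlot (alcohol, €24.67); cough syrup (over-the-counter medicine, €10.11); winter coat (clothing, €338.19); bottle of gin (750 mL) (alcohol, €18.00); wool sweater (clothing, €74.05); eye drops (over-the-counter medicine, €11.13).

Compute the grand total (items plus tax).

Sushi platter €28.25: ready-to-eat food → 7.5% → €2.12
AA batteries (8-pack) €6.18: general merchandise → 6.25% → €0.39
Pizza slice €4.39: ready-to-eat food → 7.5% → €0.33
Adhesive bandages €4.25: over-the-counter medicine → 0% → €0.00
Bottle of merlot €24.67: alcohol → 10.5% → €2.59
Cough syrup €10.11: over-the-counter medicine → 0% → €0.00
Winter coat €338.19: clothing, €300.00 or more → 7.25% → €24.52
Bottle of gin (750 mL) €18.00: alcohol → 10.5% → €1.89
Wool sweater €74.05: clothing, under €300.00 → 0% → €0.00
Eye drops €11.13: over-the-counter medicine → 0% → €0.00
Subtotal = €519.22; tax = €31.84; total due = €551.06

€551.06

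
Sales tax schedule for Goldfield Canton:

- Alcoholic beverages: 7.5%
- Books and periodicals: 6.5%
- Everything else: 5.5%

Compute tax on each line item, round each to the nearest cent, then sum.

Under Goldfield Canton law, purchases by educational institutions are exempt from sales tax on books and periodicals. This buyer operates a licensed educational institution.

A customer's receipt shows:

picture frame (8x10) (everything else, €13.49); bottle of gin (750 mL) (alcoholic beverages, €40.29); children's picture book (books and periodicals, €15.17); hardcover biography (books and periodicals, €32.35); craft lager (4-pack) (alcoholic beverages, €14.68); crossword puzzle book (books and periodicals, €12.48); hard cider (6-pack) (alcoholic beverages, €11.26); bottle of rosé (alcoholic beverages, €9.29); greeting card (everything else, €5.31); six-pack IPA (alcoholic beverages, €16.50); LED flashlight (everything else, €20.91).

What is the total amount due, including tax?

€200.81

Picture frame (8x10) €13.49: everything else → 5.5% → €0.74
Bottle of gin (750 mL) €40.29: alcoholic beverages → 7.5% → €3.02
Children's picture book €15.17: books and periodicals, buyer-exempt → 0% → €0.00
Hardcover biography €32.35: books and periodicals, buyer-exempt → 0% → €0.00
Craft lager (4-pack) €14.68: alcoholic beverages → 7.5% → €1.10
Crossword puzzle book €12.48: books and periodicals, buyer-exempt → 0% → €0.00
Hard cider (6-pack) €11.26: alcoholic beverages → 7.5% → €0.84
Bottle of rosé €9.29: alcoholic beverages → 7.5% → €0.70
Greeting card €5.31: everything else → 5.5% → €0.29
Six-pack IPA €16.50: alcoholic beverages → 7.5% → €1.24
LED flashlight €20.91: everything else → 5.5% → €1.15
Subtotal = €191.73; tax = €9.08; total due = €200.81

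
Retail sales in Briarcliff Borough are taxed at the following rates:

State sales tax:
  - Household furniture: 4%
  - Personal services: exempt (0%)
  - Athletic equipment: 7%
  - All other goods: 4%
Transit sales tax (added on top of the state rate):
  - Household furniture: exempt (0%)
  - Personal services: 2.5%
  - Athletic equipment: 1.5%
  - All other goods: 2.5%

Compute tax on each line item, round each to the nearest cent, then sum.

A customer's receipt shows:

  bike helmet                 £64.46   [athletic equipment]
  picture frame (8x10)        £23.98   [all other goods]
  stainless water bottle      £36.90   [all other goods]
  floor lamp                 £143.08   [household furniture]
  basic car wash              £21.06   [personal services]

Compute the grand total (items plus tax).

£305.17

Bike helmet £64.46: athletic equipment → 7% + 1.5% transit = 8.5% → £5.48
Picture frame (8x10) £23.98: all other goods → 4% + 2.5% transit = 6.5% → £1.56
Stainless water bottle £36.90: all other goods → 4% + 2.5% transit = 6.5% → £2.40
Floor lamp £143.08: household furniture → 4% + 0% transit = 4% → £5.72
Basic car wash £21.06: personal services → 0% + 2.5% transit = 2.5% → £0.53
Subtotal = £289.48; tax = £15.69; total due = £305.17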